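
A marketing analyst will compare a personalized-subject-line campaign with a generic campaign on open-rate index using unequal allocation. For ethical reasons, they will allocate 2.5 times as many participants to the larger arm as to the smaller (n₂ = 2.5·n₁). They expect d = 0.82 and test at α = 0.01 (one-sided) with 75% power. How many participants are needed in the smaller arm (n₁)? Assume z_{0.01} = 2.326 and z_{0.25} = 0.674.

n₁ = 19

With allocation ratio k = n₂/n₁ = 2.5, Var(x̄₁−x̄₂) = σ²(1/n₁ + 1/(k·n₁)) = σ²·(k+1)/(k·n₁).
So n₁ = (1 + 1/k)·((z_{α} + z_β)/d)² = 1.400 × (3.000/0.82)².
n₁ = 1.400 × 13.38 = 18.7.
Round up: n₁ = 19, giving n₂ = ⌈2.5 × 19⌉ = ⌈47.5⌉ = 48.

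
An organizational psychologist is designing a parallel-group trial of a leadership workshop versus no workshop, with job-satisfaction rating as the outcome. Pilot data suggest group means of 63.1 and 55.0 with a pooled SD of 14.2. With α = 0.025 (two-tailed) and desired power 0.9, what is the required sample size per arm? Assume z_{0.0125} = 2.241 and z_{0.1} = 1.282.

n = 77 per group

Cohen's d = |M₁ − M₂| / SD_pooled = |63.1 − 55.0| / 14.2 = 8.1 / 14.2 = 0.570.
For two independent groups with equal n: n = 2·((z_{α/2} + z_β) / d)².
z_{α/2} + z_β = 2.241 + 1.282 = 3.523.
n = 2 × (3.523 / 0.570)² = 2 × 6.181² = 2 × 38.20 = 76.4.
Round up to the next whole participant.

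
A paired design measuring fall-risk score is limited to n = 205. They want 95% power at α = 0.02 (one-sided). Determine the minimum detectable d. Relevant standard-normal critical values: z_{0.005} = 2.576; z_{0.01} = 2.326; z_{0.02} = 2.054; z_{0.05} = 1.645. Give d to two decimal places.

d_min ≈ 0.26

For a single sample (or paired design) of n = 205: d_min = (z_{α} + z_β)/√n.
z-sum = 2.054 + 1.645 = 3.699.
d_min = 3.699 / √205 = 3.699 / 14.318 = 0.258.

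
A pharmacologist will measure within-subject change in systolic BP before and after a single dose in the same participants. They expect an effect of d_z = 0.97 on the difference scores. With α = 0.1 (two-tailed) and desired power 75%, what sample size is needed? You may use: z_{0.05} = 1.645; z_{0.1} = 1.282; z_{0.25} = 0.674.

n = 6 pairs

For a paired (one-sample on differences) test: n = ((z_{α/2} + z_β) / d)².
z_{α/2} + z_β = 1.645 + 0.674 = 2.319.
n = (2.319 / 0.97)² = 2.391² = 5.72.
Round up.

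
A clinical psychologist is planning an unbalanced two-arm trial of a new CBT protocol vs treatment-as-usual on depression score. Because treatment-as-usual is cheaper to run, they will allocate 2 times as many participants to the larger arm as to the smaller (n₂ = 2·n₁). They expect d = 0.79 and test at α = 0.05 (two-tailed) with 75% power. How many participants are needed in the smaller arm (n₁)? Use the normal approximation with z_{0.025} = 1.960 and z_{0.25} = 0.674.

n₁ = 17

With allocation ratio k = n₂/n₁ = 2, Var(x̄₁−x̄₂) = σ²(1/n₁ + 1/(k·n₁)) = σ²·(k+1)/(k·n₁).
So n₁ = (1 + 1/k)·((z_{α/2} + z_β)/d)² = 1.500 × (2.634/0.79)².
n₁ = 1.500 × 11.12 = 16.7.
Round up: n₁ = 17, giving n₂ = 2 × 17 = 34.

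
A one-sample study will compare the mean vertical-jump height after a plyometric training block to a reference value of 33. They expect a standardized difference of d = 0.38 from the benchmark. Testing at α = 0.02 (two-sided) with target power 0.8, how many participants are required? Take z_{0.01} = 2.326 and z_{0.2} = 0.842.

For a one-sample test: n = ((z_{α/2} + z_β) / d)².
z_{α/2} + z_β = 2.326 + 0.842 = 3.168.
n = (3.168 / 0.38)² = 8.337² = 69.50.
Round up.

n = 70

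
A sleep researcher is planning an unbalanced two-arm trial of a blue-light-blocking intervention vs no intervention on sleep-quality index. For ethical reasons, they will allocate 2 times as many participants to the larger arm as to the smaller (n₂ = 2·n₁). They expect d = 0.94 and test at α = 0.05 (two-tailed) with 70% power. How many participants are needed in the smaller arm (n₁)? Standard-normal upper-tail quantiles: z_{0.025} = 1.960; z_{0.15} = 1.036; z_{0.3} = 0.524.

n₁ = 11

With allocation ratio k = n₂/n₁ = 2, Var(x̄₁−x̄₂) = σ²(1/n₁ + 1/(k·n₁)) = σ²·(k+1)/(k·n₁).
So n₁ = (1 + 1/k)·((z_{α/2} + z_β)/d)² = 1.500 × (2.484/0.94)².
n₁ = 1.500 × 6.98 = 10.5.
Round up: n₁ = 11, giving n₂ = 2 × 11 = 22.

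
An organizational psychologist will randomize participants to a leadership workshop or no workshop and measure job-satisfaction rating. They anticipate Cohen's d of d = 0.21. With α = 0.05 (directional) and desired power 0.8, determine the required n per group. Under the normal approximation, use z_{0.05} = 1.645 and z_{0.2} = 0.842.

For two independent groups with equal n: n = 2·((z_{α} + z_β) / d)².
z_{α} + z_β = 1.645 + 0.842 = 2.487.
n = 2 × (2.487 / 0.21)² = 2 × 11.843² = 2 × 140.25 = 280.5.
Round up to the next whole participant.

n = 281 per group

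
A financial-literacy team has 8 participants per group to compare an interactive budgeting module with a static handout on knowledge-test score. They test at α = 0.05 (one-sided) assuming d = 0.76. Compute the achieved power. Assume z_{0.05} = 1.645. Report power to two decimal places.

For two equal groups, power = Φ(d·√(n/2) − z_{α}).
d·√(n/2) = 0.76 × √(8/2) = 0.76 × 2.000 = 1.520.
z_β = 1.520 − 1.645 = -0.125.
Power = Φ(-0.125) = 0.450.

power ≈ 0.45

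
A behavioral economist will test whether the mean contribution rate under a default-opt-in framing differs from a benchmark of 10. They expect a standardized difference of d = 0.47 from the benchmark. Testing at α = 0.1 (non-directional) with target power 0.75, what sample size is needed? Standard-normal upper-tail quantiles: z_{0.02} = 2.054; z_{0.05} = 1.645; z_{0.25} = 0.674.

For a one-sample test: n = ((z_{α/2} + z_β) / d)².
z_{α/2} + z_β = 1.645 + 0.674 = 2.319.
n = (2.319 / 0.47)² = 4.934² = 24.34.
Round up.

n = 25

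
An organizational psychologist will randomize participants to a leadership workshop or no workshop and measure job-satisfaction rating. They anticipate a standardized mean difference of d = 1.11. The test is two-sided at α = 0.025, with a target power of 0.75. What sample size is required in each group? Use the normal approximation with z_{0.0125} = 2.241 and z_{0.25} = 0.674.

n = 14 per group

For two independent groups with equal n: n = 2·((z_{α/2} + z_β) / d)².
z_{α/2} + z_β = 2.241 + 0.674 = 2.915.
n = 2 × (2.915 / 1.11)² = 2 × 2.626² = 2 × 6.90 = 13.8.
Round up to the next whole participant.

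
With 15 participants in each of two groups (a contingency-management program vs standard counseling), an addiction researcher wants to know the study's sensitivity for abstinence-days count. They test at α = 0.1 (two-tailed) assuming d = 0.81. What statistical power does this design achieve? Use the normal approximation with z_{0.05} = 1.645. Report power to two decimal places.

For two equal groups, power = Φ(d·√(n/2) − z_{α/2}).
d·√(n/2) = 0.81 × √(15/2) = 0.81 × 2.739 = 2.218.
z_β = 2.218 − 1.645 = 0.573.
Power = Φ(0.573) = 0.717.

power ≈ 0.72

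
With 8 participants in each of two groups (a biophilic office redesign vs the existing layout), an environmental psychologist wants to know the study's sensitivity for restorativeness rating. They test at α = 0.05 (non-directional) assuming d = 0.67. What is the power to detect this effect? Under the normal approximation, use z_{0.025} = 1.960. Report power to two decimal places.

power ≈ 0.27

For two equal groups, power = Φ(d·√(n/2) − z_{α/2}).
d·√(n/2) = 0.67 × √(8/2) = 0.67 × 2.000 = 1.340.
z_β = 1.340 − 1.960 = -0.620.
Power = Φ(-0.620) = 0.268.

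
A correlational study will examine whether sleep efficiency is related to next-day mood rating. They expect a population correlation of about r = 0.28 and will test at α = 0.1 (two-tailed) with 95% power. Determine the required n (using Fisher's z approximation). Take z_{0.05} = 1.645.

n = 134

Fisher's z: C = ½·ln((1+r)/(1−r)) = ½·ln(1.7778) = 0.2877.
n = ((z_{α/2} + z_β)/C)² + 3.
(1.645 + 1.645) / 0.2877 = 3.290 / 0.2877 = 11.436.
n = 11.436² + 3 = 130.77 + 3 = 133.8.
Round up.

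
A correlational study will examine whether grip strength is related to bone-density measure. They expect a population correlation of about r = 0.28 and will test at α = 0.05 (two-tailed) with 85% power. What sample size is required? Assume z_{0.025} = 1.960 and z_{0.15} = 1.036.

n = 112

Fisher's z: C = ½·ln((1+r)/(1−r)) = ½·ln(1.7778) = 0.2877.
n = ((z_{α/2} + z_β)/C)² + 3.
(1.960 + 1.036) / 0.2877 = 2.996 / 0.2877 = 10.414.
n = 10.414² + 3 = 108.44 + 3 = 111.4.
Round up.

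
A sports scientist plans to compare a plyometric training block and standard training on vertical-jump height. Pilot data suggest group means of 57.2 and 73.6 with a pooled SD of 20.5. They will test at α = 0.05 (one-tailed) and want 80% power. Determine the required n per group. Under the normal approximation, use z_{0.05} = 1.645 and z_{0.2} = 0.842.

Cohen's d = |M₁ − M₂| / SD_pooled = |57.2 − 73.6| / 20.5 = 16.4 / 20.5 = 0.800.
For two independent groups with equal n: n = 2·((z_{α} + z_β) / d)².
z_{α} + z_β = 1.645 + 0.842 = 2.487.
n = 2 × (2.487 / 0.800)² = 2 × 3.109² = 2 × 9.66 = 19.3.
Round up to the next whole participant.

n = 20 per group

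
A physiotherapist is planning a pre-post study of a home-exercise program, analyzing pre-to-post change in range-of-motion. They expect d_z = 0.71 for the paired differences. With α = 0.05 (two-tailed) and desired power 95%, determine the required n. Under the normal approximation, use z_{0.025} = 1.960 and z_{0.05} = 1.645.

For a paired (one-sample on differences) test: n = ((z_{α/2} + z_β) / d)².
z_{α/2} + z_β = 1.960 + 1.645 = 3.605.
n = (3.605 / 0.71)² = 5.077² = 25.78.
Round up.

n = 26 pairs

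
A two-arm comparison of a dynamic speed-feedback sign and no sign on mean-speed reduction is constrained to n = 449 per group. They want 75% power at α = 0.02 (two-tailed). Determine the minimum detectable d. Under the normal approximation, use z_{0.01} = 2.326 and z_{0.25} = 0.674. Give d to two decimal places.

For two independent groups of n = 449 each: d_min = (z_{α/2} + z_β)·√(2/n).
z-sum = 2.326 + 0.674 = 3.000.
d_min = 3.000 × √(2/449) = 3.000 × 0.0667 = 0.200.

d_min ≈ 0.20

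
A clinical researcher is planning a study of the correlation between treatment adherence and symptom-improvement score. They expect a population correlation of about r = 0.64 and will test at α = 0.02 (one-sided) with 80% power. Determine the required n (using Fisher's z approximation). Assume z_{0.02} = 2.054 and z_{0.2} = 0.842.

Fisher's z: C = ½·ln((1+r)/(1−r)) = ½·ln(4.5556) = 0.7582.
n = ((z_{α} + z_β)/C)² + 3.
(2.054 + 0.842) / 0.7582 = 2.896 / 0.7582 = 3.820.
n = 3.820² + 3 = 14.59 + 3 = 17.6.
Round up.

n = 18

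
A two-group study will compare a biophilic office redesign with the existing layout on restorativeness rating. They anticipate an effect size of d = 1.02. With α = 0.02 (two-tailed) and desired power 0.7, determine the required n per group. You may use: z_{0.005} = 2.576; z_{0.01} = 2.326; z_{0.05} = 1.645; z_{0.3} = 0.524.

For two independent groups with equal n: n = 2·((z_{α/2} + z_β) / d)².
z_{α/2} + z_β = 2.326 + 0.524 = 2.850.
n = 2 × (2.850 / 1.02)² = 2 × 2.794² = 2 × 7.81 = 15.6.
Round up to the next whole participant.

n = 16 per group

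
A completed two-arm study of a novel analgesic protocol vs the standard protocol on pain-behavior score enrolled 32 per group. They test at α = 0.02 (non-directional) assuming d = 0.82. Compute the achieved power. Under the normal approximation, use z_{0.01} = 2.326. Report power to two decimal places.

For two equal groups, power = Φ(d·√(n/2) − z_{α/2}).
d·√(n/2) = 0.82 × √(32/2) = 0.82 × 4.000 = 3.280.
z_β = 3.280 − 2.326 = 0.954.
Power = Φ(0.954) = 0.830.

power ≈ 0.83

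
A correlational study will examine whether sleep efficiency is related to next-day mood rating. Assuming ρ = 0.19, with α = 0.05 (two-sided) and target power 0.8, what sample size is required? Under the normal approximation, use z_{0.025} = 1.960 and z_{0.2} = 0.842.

n = 216

Fisher's z: C = ½·ln((1+r)/(1−r)) = ½·ln(1.4691) = 0.1923.
n = ((z_{α/2} + z_β)/C)² + 3.
(1.960 + 0.842) / 0.1923 = 2.802 / 0.1923 = 14.571.
n = 14.571² + 3 = 212.31 + 3 = 215.3.
Round up.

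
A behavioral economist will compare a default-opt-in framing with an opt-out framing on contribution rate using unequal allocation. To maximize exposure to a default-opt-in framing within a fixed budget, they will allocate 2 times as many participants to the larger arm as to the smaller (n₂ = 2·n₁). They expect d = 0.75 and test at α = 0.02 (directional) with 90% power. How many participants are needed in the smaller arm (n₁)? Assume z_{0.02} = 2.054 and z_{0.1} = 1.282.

n₁ = 30

With allocation ratio k = n₂/n₁ = 2, Var(x̄₁−x̄₂) = σ²(1/n₁ + 1/(k·n₁)) = σ²·(k+1)/(k·n₁).
So n₁ = (1 + 1/k)·((z_{α} + z_β)/d)² = 1.500 × (3.336/0.75)².
n₁ = 1.500 × 19.78 = 29.7.
Round up: n₁ = 30, giving n₂ = 2 × 30 = 60.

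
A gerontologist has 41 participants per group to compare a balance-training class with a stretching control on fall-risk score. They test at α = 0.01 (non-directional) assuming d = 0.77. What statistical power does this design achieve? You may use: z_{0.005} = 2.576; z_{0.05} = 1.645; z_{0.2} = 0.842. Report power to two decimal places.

For two equal groups, power = Φ(d·√(n/2) − z_{α/2}).
d·√(n/2) = 0.77 × √(41/2) = 0.77 × 4.528 = 3.486.
z_β = 3.486 − 2.576 = 0.910.
Power = Φ(0.910) = 0.819.

power ≈ 0.82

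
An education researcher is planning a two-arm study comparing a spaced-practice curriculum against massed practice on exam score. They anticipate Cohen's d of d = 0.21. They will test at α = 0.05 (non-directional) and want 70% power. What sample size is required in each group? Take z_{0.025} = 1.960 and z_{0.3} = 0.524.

For two independent groups with equal n: n = 2·((z_{α/2} + z_β) / d)².
z_{α/2} + z_β = 1.960 + 0.524 = 2.484.
n = 2 × (2.484 / 0.21)² = 2 × 11.829² = 2 × 139.92 = 279.8.
Round up to the next whole participant.

n = 280 per group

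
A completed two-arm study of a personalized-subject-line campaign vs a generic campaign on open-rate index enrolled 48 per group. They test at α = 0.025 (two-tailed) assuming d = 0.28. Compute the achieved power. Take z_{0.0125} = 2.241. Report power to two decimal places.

power ≈ 0.19

For two equal groups, power = Φ(d·√(n/2) − z_{α/2}).
d·√(n/2) = 0.28 × √(48/2) = 0.28 × 4.899 = 1.372.
z_β = 1.372 − 2.241 = -0.869.
Power = Φ(-0.869) = 0.192.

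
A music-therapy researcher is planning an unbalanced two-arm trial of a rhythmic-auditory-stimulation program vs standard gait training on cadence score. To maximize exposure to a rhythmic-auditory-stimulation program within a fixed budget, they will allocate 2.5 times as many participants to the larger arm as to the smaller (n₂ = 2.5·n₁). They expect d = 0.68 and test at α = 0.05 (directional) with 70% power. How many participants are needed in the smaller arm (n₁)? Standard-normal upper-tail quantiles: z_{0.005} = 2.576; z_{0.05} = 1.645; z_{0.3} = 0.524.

With allocation ratio k = n₂/n₁ = 2.5, Var(x̄₁−x̄₂) = σ²(1/n₁ + 1/(k·n₁)) = σ²·(k+1)/(k·n₁).
So n₁ = (1 + 1/k)·((z_{α} + z_β)/d)² = 1.400 × (2.169/0.68)².
n₁ = 1.400 × 10.17 = 14.2.
Round up: n₁ = 15, giving n₂ = ⌈2.5 × 15⌉ = ⌈37.5⌉ = 38.

n₁ = 15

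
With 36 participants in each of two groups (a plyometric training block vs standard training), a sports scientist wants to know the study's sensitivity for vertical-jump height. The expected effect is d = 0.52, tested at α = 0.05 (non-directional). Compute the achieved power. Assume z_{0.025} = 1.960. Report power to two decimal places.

For two equal groups, power = Φ(d·√(n/2) − z_{α/2}).
d·√(n/2) = 0.52 × √(36/2) = 0.52 × 4.243 = 2.206.
z_β = 2.206 − 1.960 = 0.246.
Power = Φ(0.246) = 0.597.

power ≈ 0.60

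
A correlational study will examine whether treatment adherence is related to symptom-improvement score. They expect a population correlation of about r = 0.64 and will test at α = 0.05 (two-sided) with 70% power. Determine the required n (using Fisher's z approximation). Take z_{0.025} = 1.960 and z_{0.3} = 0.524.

n = 14

Fisher's z: C = ½·ln((1+r)/(1−r)) = ½·ln(4.5556) = 0.7582.
n = ((z_{α/2} + z_β)/C)² + 3.
(1.960 + 0.524) / 0.7582 = 2.484 / 0.7582 = 3.276.
n = 3.276² + 3 = 10.73 + 3 = 13.7.
Round up.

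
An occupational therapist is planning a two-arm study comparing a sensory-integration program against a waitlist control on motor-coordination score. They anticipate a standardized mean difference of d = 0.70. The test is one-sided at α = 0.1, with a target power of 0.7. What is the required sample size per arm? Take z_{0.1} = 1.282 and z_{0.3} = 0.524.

For two independent groups with equal n: n = 2·((z_{α} + z_β) / d)².
z_{α} + z_β = 1.282 + 0.524 = 1.806.
n = 2 × (1.806 / 0.70)² = 2 × 2.580² = 2 × 6.66 = 13.3.
Round up to the next whole participant.

n = 14 per group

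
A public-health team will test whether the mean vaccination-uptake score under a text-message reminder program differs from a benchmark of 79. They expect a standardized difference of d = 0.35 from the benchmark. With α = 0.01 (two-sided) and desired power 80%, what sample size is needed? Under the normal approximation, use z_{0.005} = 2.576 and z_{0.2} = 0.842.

For a one-sample test: n = ((z_{α/2} + z_β) / d)².
z_{α/2} + z_β = 2.576 + 0.842 = 3.418.
n = (3.418 / 0.35)² = 9.766² = 95.37.
Round up.

n = 96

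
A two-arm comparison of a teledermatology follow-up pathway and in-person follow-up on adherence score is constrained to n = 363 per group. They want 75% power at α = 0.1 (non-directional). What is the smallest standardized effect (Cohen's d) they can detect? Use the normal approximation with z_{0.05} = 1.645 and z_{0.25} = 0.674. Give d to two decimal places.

d_min ≈ 0.17

For two independent groups of n = 363 each: d_min = (z_{α/2} + z_β)·√(2/n).
z-sum = 1.645 + 0.674 = 2.319.
d_min = 2.319 × √(2/363) = 2.319 × 0.0742 = 0.172.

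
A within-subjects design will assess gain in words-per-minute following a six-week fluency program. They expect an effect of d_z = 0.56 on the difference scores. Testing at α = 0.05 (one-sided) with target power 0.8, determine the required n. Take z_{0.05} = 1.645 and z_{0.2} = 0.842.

n = 20 pairs

For a paired (one-sample on differences) test: n = ((z_{α} + z_β) / d)².
z_{α} + z_β = 1.645 + 0.842 = 2.487.
n = (2.487 / 0.56)² = 4.441² = 19.72.
Round up.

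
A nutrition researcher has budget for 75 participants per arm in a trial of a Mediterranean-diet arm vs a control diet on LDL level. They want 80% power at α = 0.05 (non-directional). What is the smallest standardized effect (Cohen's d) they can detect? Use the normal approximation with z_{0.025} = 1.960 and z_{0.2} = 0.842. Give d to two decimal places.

d_min ≈ 0.46

For two independent groups of n = 75 each: d_min = (z_{α/2} + z_β)·√(2/n).
z-sum = 1.960 + 0.842 = 2.802.
d_min = 2.802 × √(2/75) = 2.802 × 0.1633 = 0.458.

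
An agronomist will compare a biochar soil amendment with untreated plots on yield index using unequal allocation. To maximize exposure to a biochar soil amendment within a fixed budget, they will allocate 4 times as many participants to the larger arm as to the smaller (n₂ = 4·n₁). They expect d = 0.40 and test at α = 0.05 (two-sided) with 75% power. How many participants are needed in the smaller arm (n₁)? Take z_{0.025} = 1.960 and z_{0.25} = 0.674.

With allocation ratio k = n₂/n₁ = 4, Var(x̄₁−x̄₂) = σ²(1/n₁ + 1/(k·n₁)) = σ²·(k+1)/(k·n₁).
So n₁ = (1 + 1/k)·((z_{α/2} + z_β)/d)² = 1.250 × (2.634/0.40)².
n₁ = 1.250 × 43.36 = 54.2.
Round up: n₁ = 55, giving n₂ = 4 × 55 = 220.

n₁ = 55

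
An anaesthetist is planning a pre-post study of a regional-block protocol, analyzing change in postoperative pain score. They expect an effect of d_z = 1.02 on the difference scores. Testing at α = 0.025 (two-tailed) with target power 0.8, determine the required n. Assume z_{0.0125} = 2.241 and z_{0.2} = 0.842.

For a paired (one-sample on differences) test: n = ((z_{α/2} + z_β) / d)².
z_{α/2} + z_β = 2.241 + 0.842 = 3.083.
n = (3.083 / 1.02)² = 3.023² = 9.14.
Round up.

n = 10 pairs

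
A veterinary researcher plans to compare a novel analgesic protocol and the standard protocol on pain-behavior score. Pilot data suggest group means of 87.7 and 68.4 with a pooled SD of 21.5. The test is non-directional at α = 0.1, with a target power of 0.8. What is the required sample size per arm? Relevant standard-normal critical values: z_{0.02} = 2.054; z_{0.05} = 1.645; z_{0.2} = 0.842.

Cohen's d = |M₁ − M₂| / SD_pooled = |87.7 − 68.4| / 21.5 = 19.3 / 21.5 = 0.898.
For two independent groups with equal n: n = 2·((z_{α/2} + z_β) / d)².
z_{α/2} + z_β = 1.645 + 0.842 = 2.487.
n = 2 × (2.487 / 0.898)² = 2 × 2.769² = 2 × 7.67 = 15.3.
Round up to the next whole participant.

n = 16 per group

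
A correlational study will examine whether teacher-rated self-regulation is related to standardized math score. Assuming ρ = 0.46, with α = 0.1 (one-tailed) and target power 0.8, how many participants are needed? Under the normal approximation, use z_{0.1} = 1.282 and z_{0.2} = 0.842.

n = 22

Fisher's z: C = ½·ln((1+r)/(1−r)) = ½·ln(2.7037) = 0.4973.
n = ((z_{α} + z_β)/C)² + 3.
(1.282 + 0.842) / 0.4973 = 2.124 / 0.4973 = 4.271.
n = 4.271² + 3 = 18.24 + 3 = 21.2.
Round up.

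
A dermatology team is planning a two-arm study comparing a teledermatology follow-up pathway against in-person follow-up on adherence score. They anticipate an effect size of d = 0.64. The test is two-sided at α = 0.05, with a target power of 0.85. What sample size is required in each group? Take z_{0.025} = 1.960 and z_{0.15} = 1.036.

n = 44 per group

For two independent groups with equal n: n = 2·((z_{α/2} + z_β) / d)².
z_{α/2} + z_β = 1.960 + 1.036 = 2.996.
n = 2 × (2.996 / 0.64)² = 2 × 4.681² = 2 × 21.91 = 43.8.
Round up to the next whole participant.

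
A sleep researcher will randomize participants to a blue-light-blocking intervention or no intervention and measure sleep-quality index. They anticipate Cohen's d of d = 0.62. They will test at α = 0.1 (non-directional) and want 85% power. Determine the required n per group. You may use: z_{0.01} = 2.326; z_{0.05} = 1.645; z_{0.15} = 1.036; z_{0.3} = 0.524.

n = 38 per group

For two independent groups with equal n: n = 2·((z_{α/2} + z_β) / d)².
z_{α/2} + z_β = 1.645 + 1.036 = 2.681.
n = 2 × (2.681 / 0.62)² = 2 × 4.324² = 2 × 18.70 = 37.4.
Round up to the next whole participant.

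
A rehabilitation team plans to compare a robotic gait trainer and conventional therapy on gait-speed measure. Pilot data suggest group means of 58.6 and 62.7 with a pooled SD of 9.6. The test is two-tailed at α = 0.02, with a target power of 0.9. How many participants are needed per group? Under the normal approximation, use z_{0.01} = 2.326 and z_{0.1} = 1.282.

n = 143 per group

Cohen's d = |M₁ − M₂| / SD_pooled = |58.6 − 62.7| / 9.6 = 4.1 / 9.6 = 0.427.
For two independent groups with equal n: n = 2·((z_{α/2} + z_β) / d)².
z_{α/2} + z_β = 2.326 + 1.282 = 3.608.
n = 2 × (3.608 / 0.427)² = 2 × 8.450² = 2 × 71.40 = 142.8.
Round up to the next whole participant.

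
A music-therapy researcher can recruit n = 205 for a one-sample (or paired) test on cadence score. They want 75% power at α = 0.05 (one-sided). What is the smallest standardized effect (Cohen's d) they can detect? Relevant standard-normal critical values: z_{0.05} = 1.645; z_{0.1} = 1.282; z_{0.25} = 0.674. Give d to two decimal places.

For a single sample (or paired design) of n = 205: d_min = (z_{α} + z_β)/√n.
z-sum = 1.645 + 0.674 = 2.319.
d_min = 2.319 / √205 = 2.319 / 14.318 = 0.162.

d_min ≈ 0.16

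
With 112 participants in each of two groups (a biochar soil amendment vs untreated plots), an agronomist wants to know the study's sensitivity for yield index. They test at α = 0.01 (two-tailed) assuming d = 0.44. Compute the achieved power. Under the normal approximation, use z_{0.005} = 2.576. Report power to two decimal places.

For two equal groups, power = Φ(d·√(n/2) − z_{α/2}).
d·√(n/2) = 0.44 × √(112/2) = 0.44 × 7.483 = 3.293.
z_β = 3.293 − 2.576 = 0.717.
Power = Φ(0.717) = 0.763.

power ≈ 0.76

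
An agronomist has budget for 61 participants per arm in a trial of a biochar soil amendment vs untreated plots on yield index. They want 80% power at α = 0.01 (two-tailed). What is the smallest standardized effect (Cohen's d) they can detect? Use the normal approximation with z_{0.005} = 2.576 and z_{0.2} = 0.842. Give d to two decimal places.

d_min ≈ 0.62

For two independent groups of n = 61 each: d_min = (z_{α/2} + z_β)·√(2/n).
z-sum = 2.576 + 0.842 = 3.418.
d_min = 3.418 × √(2/61) = 3.418 × 0.1811 = 0.619.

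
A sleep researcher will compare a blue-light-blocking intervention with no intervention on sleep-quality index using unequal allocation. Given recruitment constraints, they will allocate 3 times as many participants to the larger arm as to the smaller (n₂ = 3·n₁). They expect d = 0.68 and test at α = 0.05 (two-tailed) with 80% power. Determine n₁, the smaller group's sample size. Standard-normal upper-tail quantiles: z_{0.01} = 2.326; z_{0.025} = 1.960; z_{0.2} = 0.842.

With allocation ratio k = n₂/n₁ = 3, Var(x̄₁−x̄₂) = σ²(1/n₁ + 1/(k·n₁)) = σ²·(k+1)/(k·n₁).
So n₁ = (1 + 1/k)·((z_{α/2} + z_β)/d)² = 1.333 × (2.802/0.68)².
n₁ = 1.333 × 16.98 = 22.6.
Round up: n₁ = 23, giving n₂ = 3 × 23 = 69.

n₁ = 23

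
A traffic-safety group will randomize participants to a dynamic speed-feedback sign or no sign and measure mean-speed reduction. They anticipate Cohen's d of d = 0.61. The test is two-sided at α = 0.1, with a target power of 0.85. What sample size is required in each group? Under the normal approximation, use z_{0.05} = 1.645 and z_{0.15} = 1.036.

For two independent groups with equal n: n = 2·((z_{α/2} + z_β) / d)².
z_{α/2} + z_β = 1.645 + 1.036 = 2.681.
n = 2 × (2.681 / 0.61)² = 2 × 4.395² = 2 × 19.32 = 38.6.
Round up to the next whole participant.

n = 39 per group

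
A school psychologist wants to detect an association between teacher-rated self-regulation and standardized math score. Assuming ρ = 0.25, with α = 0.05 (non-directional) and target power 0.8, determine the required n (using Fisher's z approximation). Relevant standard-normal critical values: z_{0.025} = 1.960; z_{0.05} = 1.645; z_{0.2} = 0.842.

n = 124

Fisher's z: C = ½·ln((1+r)/(1−r)) = ½·ln(1.6667) = 0.2554.
n = ((z_{α/2} + z_β)/C)² + 3.
(1.960 + 0.842) / 0.2554 = 2.802 / 0.2554 = 10.971.
n = 10.971² + 3 = 120.36 + 3 = 123.4.
Round up.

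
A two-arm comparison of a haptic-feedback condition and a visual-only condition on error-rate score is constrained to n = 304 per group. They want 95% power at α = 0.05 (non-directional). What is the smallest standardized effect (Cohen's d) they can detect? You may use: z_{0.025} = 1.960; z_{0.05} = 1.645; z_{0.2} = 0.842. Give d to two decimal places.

d_min ≈ 0.29

For two independent groups of n = 304 each: d_min = (z_{α/2} + z_β)·√(2/n).
z-sum = 1.960 + 1.645 = 3.605.
d_min = 3.605 × √(2/304) = 3.605 × 0.0811 = 0.292.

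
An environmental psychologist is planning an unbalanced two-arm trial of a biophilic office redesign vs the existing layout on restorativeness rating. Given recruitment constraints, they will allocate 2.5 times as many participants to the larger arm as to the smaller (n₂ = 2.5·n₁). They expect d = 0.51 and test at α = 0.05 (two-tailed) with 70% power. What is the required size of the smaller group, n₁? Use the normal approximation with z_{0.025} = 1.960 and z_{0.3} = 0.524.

n₁ = 34

With allocation ratio k = n₂/n₁ = 2.5, Var(x̄₁−x̄₂) = σ²(1/n₁ + 1/(k·n₁)) = σ²·(k+1)/(k·n₁).
So n₁ = (1 + 1/k)·((z_{α/2} + z_β)/d)² = 1.400 × (2.484/0.51)².
n₁ = 1.400 × 23.72 = 33.2.
Round up: n₁ = 34, giving n₂ = 2.5 × 34 = 85.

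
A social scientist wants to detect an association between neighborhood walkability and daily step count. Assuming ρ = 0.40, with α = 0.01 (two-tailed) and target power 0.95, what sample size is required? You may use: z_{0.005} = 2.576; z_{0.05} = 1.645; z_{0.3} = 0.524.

Fisher's z: C = ½·ln((1+r)/(1−r)) = ½·ln(2.3333) = 0.4236.
n = ((z_{α/2} + z_β)/C)² + 3.
(2.576 + 1.645) / 0.4236 = 4.221 / 0.4236 = 9.965.
n = 9.965² + 3 = 99.29 + 3 = 102.3.
Round up.

n = 103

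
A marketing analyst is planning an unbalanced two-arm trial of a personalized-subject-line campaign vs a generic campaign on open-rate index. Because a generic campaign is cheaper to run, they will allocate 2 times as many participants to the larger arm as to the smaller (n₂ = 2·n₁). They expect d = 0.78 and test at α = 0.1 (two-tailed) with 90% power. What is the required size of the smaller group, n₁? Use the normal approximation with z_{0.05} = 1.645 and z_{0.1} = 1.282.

With allocation ratio k = n₂/n₁ = 2, Var(x̄₁−x̄₂) = σ²(1/n₁ + 1/(k·n₁)) = σ²·(k+1)/(k·n₁).
So n₁ = (1 + 1/k)·((z_{α/2} + z_β)/d)² = 1.500 × (2.927/0.78)².
n₁ = 1.500 × 14.08 = 21.1.
Round up: n₁ = 22, giving n₂ = 2 × 22 = 44.

n₁ = 22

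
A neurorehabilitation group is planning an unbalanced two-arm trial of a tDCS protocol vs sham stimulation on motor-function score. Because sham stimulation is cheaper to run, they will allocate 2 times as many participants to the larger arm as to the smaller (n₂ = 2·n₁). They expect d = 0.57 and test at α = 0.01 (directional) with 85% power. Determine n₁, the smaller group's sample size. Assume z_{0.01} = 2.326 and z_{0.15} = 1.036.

With allocation ratio k = n₂/n₁ = 2, Var(x̄₁−x̄₂) = σ²(1/n₁ + 1/(k·n₁)) = σ²·(k+1)/(k·n₁).
So n₁ = (1 + 1/k)·((z_{α} + z_β)/d)² = 1.500 × (3.362/0.57)².
n₁ = 1.500 × 34.79 = 52.2.
Round up: n₁ = 53, giving n₂ = 2 × 53 = 106.

n₁ = 53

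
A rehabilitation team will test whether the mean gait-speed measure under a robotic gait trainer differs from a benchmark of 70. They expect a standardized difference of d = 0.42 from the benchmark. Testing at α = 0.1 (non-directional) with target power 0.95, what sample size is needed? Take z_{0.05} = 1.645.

n = 62

For a one-sample test: n = ((z_{α/2} + z_β) / d)².
z_{α/2} + z_β = 1.645 + 1.645 = 3.290.
n = (3.290 / 0.42)² = 7.833² = 61.36.
Round up.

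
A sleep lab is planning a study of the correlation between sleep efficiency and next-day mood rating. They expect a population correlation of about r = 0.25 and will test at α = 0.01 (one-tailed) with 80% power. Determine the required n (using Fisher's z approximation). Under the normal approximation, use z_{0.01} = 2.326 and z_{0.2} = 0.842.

n = 157

Fisher's z: C = ½·ln((1+r)/(1−r)) = ½·ln(1.6667) = 0.2554.
n = ((z_{α} + z_β)/C)² + 3.
(2.326 + 0.842) / 0.2554 = 3.168 / 0.2554 = 12.404.
n = 12.404² + 3 = 153.86 + 3 = 156.9.
Round up.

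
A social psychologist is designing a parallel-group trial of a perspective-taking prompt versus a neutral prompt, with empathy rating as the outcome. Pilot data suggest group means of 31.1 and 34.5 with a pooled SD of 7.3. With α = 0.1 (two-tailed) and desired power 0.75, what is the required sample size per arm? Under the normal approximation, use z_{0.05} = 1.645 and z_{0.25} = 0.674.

Cohen's d = |M₁ − M₂| / SD_pooled = |31.1 − 34.5| / 7.3 = 3.4 / 7.3 = 0.466.
For two independent groups with equal n: n = 2·((z_{α/2} + z_β) / d)².
z_{α/2} + z_β = 1.645 + 0.674 = 2.319.
n = 2 × (2.319 / 0.466)² = 2 × 4.976² = 2 × 24.76 = 49.5.
Round up to the next whole participant.

n = 50 per group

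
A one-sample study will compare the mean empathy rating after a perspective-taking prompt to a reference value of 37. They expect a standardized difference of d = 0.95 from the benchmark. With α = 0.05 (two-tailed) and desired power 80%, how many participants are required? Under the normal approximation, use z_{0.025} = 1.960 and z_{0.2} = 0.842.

For a one-sample test: n = ((z_{α/2} + z_β) / d)².
z_{α/2} + z_β = 1.960 + 0.842 = 2.802.
n = (2.802 / 0.95)² = 2.949² = 8.70.
Round up.

n = 9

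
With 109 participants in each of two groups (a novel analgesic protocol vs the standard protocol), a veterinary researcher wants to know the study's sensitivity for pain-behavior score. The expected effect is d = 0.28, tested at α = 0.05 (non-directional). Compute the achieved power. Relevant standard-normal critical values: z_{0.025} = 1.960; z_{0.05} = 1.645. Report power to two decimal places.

For two equal groups, power = Φ(d·√(n/2) − z_{α/2}).
d·√(n/2) = 0.28 × √(109/2) = 0.28 × 7.382 = 2.067.
z_β = 2.067 − 1.960 = 0.107.
Power = Φ(0.107) = 0.543.

power ≈ 0.54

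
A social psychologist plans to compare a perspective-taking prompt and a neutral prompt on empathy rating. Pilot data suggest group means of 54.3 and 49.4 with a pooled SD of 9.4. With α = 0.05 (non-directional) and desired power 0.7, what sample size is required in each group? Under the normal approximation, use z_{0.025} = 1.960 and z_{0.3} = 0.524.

Cohen's d = |M₁ − M₂| / SD_pooled = |54.3 − 49.4| / 9.4 = 4.9 / 9.4 = 0.521.
For two independent groups with equal n: n = 2·((z_{α/2} + z_β) / d)².
z_{α/2} + z_β = 1.960 + 0.524 = 2.484.
n = 2 × (2.484 / 0.521)² = 2 × 4.768² = 2 × 22.73 = 45.5.
Round up to the next whole participant.

n = 46 per group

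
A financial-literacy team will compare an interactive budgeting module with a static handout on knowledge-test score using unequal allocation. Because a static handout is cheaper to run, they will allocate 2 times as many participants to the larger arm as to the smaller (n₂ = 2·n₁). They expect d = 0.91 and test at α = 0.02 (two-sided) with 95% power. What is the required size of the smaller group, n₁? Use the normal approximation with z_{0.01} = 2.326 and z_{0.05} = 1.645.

With allocation ratio k = n₂/n₁ = 2, Var(x̄₁−x̄₂) = σ²(1/n₁ + 1/(k·n₁)) = σ²·(k+1)/(k·n₁).
So n₁ = (1 + 1/k)·((z_{α/2} + z_β)/d)² = 1.500 × (3.971/0.91)².
n₁ = 1.500 × 19.04 = 28.6.
Round up: n₁ = 29, giving n₂ = 2 × 29 = 58.

n₁ = 29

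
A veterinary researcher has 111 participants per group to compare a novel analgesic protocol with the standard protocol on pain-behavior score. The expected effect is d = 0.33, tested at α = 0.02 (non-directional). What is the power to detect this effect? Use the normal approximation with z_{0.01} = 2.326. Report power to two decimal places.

power ≈ 0.55

For two equal groups, power = Φ(d·√(n/2) − z_{α/2}).
d·√(n/2) = 0.33 × √(111/2) = 0.33 × 7.450 = 2.458.
z_β = 2.458 − 2.326 = 0.132.
Power = Φ(0.132) = 0.553.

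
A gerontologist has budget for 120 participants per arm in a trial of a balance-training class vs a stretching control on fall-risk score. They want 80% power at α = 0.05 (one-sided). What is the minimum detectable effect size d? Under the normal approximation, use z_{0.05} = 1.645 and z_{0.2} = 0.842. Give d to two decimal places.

For two independent groups of n = 120 each: d_min = (z_{α} + z_β)·√(2/n).
z-sum = 1.645 + 0.842 = 2.487.
d_min = 2.487 × √(2/120) = 2.487 × 0.1291 = 0.321.

d_min ≈ 0.32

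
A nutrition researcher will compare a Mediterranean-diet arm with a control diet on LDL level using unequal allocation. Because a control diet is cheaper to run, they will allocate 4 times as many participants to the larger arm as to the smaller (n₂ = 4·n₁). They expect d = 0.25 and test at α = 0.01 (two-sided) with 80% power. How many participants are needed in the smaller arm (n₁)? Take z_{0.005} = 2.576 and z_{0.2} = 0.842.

n₁ = 234

With allocation ratio k = n₂/n₁ = 4, Var(x̄₁−x̄₂) = σ²(1/n₁ + 1/(k·n₁)) = σ²·(k+1)/(k·n₁).
So n₁ = (1 + 1/k)·((z_{α/2} + z_β)/d)² = 1.250 × (3.418/0.25)².
n₁ = 1.250 × 186.92 = 233.7.
Round up: n₁ = 234, giving n₂ = 4 × 234 = 936.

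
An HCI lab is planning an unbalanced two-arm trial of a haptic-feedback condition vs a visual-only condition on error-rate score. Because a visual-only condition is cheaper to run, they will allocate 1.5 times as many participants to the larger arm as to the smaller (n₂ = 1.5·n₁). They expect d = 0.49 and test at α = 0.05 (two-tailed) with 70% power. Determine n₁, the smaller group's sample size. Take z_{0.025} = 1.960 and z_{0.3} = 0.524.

With allocation ratio k = n₂/n₁ = 1.5, Var(x̄₁−x̄₂) = σ²(1/n₁ + 1/(k·n₁)) = σ²·(k+1)/(k·n₁).
So n₁ = (1 + 1/k)·((z_{α/2} + z_β)/d)² = 1.667 × (2.484/0.49)².
n₁ = 1.667 × 25.70 = 42.8.
Round up: n₁ = 43, giving n₂ = ⌈1.5 × 43⌉ = ⌈64.5⌉ = 65.

n₁ = 43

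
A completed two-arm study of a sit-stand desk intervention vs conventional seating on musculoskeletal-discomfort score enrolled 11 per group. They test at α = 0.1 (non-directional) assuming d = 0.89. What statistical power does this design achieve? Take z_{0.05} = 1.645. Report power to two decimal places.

power ≈ 0.67

For two equal groups, power = Φ(d·√(n/2) − z_{α/2}).
d·√(n/2) = 0.89 × √(11/2) = 0.89 × 2.345 = 2.087.
z_β = 2.087 − 1.645 = 0.442.
Power = Φ(0.442) = 0.671.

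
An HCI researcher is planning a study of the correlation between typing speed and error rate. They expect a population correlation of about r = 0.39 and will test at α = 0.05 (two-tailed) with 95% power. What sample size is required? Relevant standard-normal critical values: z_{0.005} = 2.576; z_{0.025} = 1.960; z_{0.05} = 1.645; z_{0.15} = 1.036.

n = 80

Fisher's z: C = ½·ln((1+r)/(1−r)) = ½·ln(2.2787) = 0.4118.
n = ((z_{α/2} + z_β)/C)² + 3.
(1.960 + 1.645) / 0.4118 = 3.605 / 0.4118 = 8.754.
n = 8.754² + 3 = 76.64 + 3 = 79.6.
Round up.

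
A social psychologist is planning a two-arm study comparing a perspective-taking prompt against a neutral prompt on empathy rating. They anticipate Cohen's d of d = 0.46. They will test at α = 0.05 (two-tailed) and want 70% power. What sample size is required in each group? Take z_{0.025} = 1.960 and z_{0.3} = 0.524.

For two independent groups with equal n: n = 2·((z_{α/2} + z_β) / d)².
z_{α/2} + z_β = 1.960 + 0.524 = 2.484.
n = 2 × (2.484 / 0.46)² = 2 × 5.400² = 2 × 29.16 = 58.3.
Round up to the next whole participant.

n = 59 per group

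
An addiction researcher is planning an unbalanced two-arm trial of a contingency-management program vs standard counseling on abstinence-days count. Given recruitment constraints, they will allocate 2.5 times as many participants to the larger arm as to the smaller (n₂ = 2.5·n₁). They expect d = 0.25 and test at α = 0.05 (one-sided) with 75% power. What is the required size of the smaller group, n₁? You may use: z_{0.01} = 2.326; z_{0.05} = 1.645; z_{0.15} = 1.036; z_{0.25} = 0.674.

With allocation ratio k = n₂/n₁ = 2.5, Var(x̄₁−x̄₂) = σ²(1/n₁ + 1/(k·n₁)) = σ²·(k+1)/(k·n₁).
So n₁ = (1 + 1/k)·((z_{α} + z_β)/d)² = 1.400 × (2.319/0.25)².
n₁ = 1.400 × 86.04 = 120.5.
Round up: n₁ = 121, giving n₂ = ⌈2.5 × 121⌉ = ⌈302.5⌉ = 303.

n₁ = 121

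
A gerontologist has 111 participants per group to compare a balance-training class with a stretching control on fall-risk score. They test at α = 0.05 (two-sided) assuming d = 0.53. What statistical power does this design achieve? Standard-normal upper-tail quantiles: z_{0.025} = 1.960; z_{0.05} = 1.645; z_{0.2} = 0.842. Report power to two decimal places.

power ≈ 0.98

For two equal groups, power = Φ(d·√(n/2) − z_{α/2}).
d·√(n/2) = 0.53 × √(111/2) = 0.53 × 7.450 = 3.948.
z_β = 3.948 − 1.960 = 1.988.
Power = Φ(1.988) = 0.977.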